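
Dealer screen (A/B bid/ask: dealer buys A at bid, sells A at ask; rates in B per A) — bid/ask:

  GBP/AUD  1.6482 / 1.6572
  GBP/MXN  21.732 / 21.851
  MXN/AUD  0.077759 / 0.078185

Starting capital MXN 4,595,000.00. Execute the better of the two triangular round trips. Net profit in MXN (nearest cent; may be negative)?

Best loop MXN → AUD → GBP → MXN:
MXN 4,595,000.00 × 0.077759 (sell MXN at bid) = AUD 357,302.60
AUD 357,302.60 ÷ 1.6572 (buy GBP at ask) = GBP 215,606.21
GBP 215,606.21 × 21.732 (sell GBP at bid) = MXN 4,685,554.07

Net profit: MXN 90,554.07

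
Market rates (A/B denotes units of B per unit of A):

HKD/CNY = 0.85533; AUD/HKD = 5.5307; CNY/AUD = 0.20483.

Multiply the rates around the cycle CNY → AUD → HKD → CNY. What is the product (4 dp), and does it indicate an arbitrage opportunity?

0.9690 (arbitrage exists)

Around CNY → AUD → HKD → CNY: 1 × 0.20483 × 5.5307 × 0.85533 = 0.968963
Product < 1; profitable direction is CNY → HKD → AUD → CNY.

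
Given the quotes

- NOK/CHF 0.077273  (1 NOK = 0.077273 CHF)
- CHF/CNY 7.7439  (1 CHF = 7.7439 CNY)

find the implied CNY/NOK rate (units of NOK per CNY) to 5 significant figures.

1 CNY ÷ 7.7439 = 0.129134 CHF
0.129134 CHF ÷ 0.077273 = 1.67114 NOK

CNY/NOK = 1.6711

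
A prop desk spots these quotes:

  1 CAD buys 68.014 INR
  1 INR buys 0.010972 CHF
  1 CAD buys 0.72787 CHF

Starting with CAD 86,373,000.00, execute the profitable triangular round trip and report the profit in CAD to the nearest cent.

Profit: CAD 2,181,023.92

Profitable loop is CAD → INR → CHF → CAD:
CAD 86,373,000.00 × 68.014 = INR 5,874,573,222.00
INR 5,874,573,222.00 × 0.010972 = CHF 64,455,817.39
CHF 64,455,817.39 ÷ 0.72787 = CAD 88,554,023.92
Profit = CAD 88,554,023.92 − CAD 86,373,000.00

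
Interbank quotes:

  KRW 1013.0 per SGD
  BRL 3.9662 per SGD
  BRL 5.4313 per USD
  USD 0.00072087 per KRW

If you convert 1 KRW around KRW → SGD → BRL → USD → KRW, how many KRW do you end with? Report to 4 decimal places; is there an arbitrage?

Around KRW → SGD → BRL → USD → KRW: 1 ÷ 1013.0 × 3.9662 ÷ 5.4313 ÷ 0.00072087 = 1.000010
Product ≈ 1 (deviation 0.001%, within rounding noise).

1.0000 (no arbitrage)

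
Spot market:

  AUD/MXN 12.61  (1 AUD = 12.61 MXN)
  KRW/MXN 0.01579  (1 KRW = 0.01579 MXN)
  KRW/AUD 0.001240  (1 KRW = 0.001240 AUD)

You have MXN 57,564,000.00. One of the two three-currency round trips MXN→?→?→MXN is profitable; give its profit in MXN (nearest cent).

Profitable loop is MXN → AUD → KRW → MXN:
MXN 57,564,000.00 ÷ 12.61 = AUD 4,564,948.45
AUD 4,564,948.45 ÷ 0.001240 = KRW 3,681,410,043
KRW 3,681,410,043 × 0.01579 = MXN 58,129,464.58
Profit = MXN 58,129,464.58 − MXN 57,564,000.00

Profit: MXN 565,464.58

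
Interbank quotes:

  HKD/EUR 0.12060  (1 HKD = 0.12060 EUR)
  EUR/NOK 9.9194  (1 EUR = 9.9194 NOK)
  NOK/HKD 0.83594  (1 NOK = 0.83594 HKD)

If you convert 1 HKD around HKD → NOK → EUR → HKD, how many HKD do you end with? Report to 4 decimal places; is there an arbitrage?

1.0000 (no arbitrage)

Around HKD → NOK → EUR → HKD: 1 ÷ 0.83594 ÷ 9.9194 ÷ 0.12060 = 0.999982
Product ≈ 1 (deviation 0.002%, within rounding noise).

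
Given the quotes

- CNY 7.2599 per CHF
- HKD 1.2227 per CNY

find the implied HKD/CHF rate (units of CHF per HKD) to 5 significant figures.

1 HKD ÷ 1.2227 = 0.817862 CNY
0.817862 CNY ÷ 7.2599 = 0.112655 CHF

HKD/CHF = 0.11265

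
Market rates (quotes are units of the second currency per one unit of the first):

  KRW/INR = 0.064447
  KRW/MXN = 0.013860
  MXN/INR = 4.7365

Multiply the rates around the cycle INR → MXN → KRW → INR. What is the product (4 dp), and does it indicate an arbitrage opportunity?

0.9817 (arbitrage exists)

Around INR → MXN → KRW → INR: 1 ÷ 4.7365 ÷ 0.013860 × 0.064447 = 0.981707
Product < 1; profitable direction is INR → KRW → MXN → INR.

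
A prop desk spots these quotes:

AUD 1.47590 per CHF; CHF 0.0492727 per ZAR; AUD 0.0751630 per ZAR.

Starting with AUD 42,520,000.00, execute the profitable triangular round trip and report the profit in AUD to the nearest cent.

Profit: AUD 1,427,489.19

Profitable loop is AUD → CHF → ZAR → AUD:
AUD 42,520,000.00 ÷ 1.47590 = CHF 28,809,539.94
CHF 28,809,539.94 ÷ 0.0492727 = ZAR 584,695,783.70
ZAR 584,695,783.70 × 0.0751630 = AUD 43,947,489.19
Profit = AUD 43,947,489.19 − AUD 42,520,000.00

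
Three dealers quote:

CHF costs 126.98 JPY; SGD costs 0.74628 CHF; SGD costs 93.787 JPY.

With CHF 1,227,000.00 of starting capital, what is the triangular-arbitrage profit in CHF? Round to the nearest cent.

Profitable loop is CHF → JPY → SGD → CHF:
CHF 1,227,000.00 × 126.98 = JPY 155,804,460
JPY 155,804,460 ÷ 93.787 = SGD 1,661,258.60
SGD 1,661,258.60 × 0.74628 = CHF 1,239,764.07
Profit = CHF 1,239,764.07 − CHF 1,227,000.00

Profit: CHF 12,764.07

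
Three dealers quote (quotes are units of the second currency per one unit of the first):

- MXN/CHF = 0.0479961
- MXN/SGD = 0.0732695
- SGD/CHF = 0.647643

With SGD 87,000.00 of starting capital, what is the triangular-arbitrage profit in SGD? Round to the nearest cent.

Profitable loop is SGD → MXN → CHF → SGD:
SGD 87,000.00 ÷ 0.0732695 = MXN 1,187,397.21
MXN 1,187,397.21 × 0.0479961 = CHF 56,990.44
CHF 56,990.44 ÷ 0.647643 = SGD 87,996.68
Profit = SGD 87,996.68 − SGD 87,000.00

Profit: SGD 996.68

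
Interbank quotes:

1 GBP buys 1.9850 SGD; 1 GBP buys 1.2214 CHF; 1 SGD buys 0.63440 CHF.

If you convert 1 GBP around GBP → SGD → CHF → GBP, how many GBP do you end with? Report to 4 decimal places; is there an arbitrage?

Around GBP → SGD → CHF → GBP: 1 × 1.9850 × 0.63440 ÷ 1.2214 = 1.031017
Product > 1; profitable direction is GBP → SGD → CHF → GBP.

1.0310 (arbitrage exists)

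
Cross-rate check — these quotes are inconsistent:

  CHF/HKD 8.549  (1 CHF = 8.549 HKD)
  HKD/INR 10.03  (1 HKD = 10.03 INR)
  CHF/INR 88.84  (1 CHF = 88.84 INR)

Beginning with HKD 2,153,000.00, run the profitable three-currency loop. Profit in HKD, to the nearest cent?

Profitable loop is HKD → CHF → INR → HKD:
HKD 2,153,000.00 ÷ 8.549 = CHF 251,842.32
CHF 251,842.32 × 88.84 = INR 22,373,671.77
INR 22,373,671.77 ÷ 10.03 = HKD 2,230,675.15
Profit = HKD 2,230,675.15 − HKD 2,153,000.00

Profit: HKD 77,675.15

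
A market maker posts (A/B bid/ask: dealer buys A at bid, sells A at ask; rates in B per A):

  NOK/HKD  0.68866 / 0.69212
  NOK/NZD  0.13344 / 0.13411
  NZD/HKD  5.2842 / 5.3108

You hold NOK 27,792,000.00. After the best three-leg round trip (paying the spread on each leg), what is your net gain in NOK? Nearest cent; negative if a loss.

Best loop NOK → NZD → HKD → NOK:
NOK 27,792,000.00 × 0.13344 (sell NOK at bid) = NZD 3,708,564.48
NZD 3,708,564.48 × 5.2842 (sell NZD at bid) = HKD 19,596,796.43
HKD 19,596,796.43 ÷ 0.69212 (buy NOK at ask) = NOK 28,314,160.01

Net profit: NOK 522,160.01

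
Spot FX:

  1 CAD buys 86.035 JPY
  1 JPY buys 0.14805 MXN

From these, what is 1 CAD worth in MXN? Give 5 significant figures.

1 CAD × 86.035 = 86.035 JPY
86.035 JPY × 0.14805 = 12.7375 MXN

CAD/MXN = 12.737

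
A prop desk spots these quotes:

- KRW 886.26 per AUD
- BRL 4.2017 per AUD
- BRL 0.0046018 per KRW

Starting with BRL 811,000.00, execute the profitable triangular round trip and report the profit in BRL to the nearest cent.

Profit: BRL 24,520.30

Profitable loop is BRL → KRW → AUD → BRL:
BRL 811,000.00 ÷ 0.0046018 = KRW 176,235,386
KRW 176,235,386 ÷ 886.26 = AUD 198,852.92
AUD 198,852.92 × 4.2017 = BRL 835,520.30
Profit = BRL 835,520.30 − BRL 811,000.00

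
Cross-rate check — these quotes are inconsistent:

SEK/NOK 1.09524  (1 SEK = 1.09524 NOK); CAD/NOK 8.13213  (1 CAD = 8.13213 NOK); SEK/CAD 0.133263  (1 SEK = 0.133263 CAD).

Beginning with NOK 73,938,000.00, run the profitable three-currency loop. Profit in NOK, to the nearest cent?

Profitable loop is NOK → CAD → SEK → NOK:
NOK 73,938,000.00 ÷ 8.13213 = CAD 9,092,082.89
CAD 9,092,082.89 ÷ 0.133263 = SEK 68,226,611.18
SEK 68,226,611.18 × 1.09524 = NOK 74,724,513.63
Profit = NOK 74,724,513.63 − NOK 73,938,000.00

Profit: NOK 786,513.63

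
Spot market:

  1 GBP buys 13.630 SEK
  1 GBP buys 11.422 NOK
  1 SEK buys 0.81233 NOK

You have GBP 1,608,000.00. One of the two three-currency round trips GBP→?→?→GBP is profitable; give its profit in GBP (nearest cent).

Profitable loop is GBP → NOK → SEK → GBP:
GBP 1,608,000.00 × 11.422 = NOK 18,366,576.00
NOK 18,366,576.00 ÷ 0.81233 = SEK 22,609,747.27
SEK 22,609,747.27 ÷ 13.630 = GBP 1,658,822.25
Profit = GBP 1,658,822.25 − GBP 1,608,000.00

Profit: GBP 50,822.25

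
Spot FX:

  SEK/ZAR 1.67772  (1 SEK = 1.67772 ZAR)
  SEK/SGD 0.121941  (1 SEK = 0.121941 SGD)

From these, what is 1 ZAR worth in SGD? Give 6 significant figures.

ZAR/SGD = 0.0726826

1 ZAR ÷ 1.67772 = 0.596047 SEK
0.596047 SEK × 0.121941 = 0.0726826 SGD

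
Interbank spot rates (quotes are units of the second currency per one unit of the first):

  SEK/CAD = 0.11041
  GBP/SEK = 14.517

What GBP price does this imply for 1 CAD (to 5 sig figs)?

1 CAD ÷ 0.11041 = 9.05715 SEK
9.05715 SEK ÷ 14.517 = 0.6239 GBP

CAD/GBP = 0.62390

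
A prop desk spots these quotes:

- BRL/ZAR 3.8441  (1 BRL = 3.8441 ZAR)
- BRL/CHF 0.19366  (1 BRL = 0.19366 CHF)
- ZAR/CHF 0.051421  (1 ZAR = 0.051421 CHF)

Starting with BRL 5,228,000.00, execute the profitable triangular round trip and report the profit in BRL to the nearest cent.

Profit: BRL 108,184.62

Profitable loop is BRL → ZAR → CHF → BRL:
BRL 5,228,000.00 × 3.8441 = ZAR 20,096,954.80
ZAR 20,096,954.80 × 0.051421 = CHF 1,033,405.51
CHF 1,033,405.51 ÷ 0.19366 = BRL 5,336,184.62
Profit = BRL 5,336,184.62 − BRL 5,228,000.00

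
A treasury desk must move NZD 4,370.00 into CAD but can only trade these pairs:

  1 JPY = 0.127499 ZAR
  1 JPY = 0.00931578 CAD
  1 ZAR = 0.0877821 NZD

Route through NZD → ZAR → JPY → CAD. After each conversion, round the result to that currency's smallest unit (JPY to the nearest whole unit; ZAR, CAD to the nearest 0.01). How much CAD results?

NZD 4,370.00 ÷ 0.0877821 = ZAR 49,782.36
ZAR 49,782.36 ÷ 0.127499 = JPY 390,453
JPY 390,453 × 0.00931578 = CAD 3,637.37

CAD 3,637.37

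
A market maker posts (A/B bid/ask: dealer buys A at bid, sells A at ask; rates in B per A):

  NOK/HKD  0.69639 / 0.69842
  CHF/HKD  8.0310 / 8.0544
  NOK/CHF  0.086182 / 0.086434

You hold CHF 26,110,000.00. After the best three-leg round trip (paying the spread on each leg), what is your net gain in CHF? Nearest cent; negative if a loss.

Net profit: CHF 8,100.72

Best loop CHF → NOK → HKD → CHF:
CHF 26,110,000.00 ÷ 0.086434 (buy NOK at ask) = NOK 302,080,199.92
NOK 302,080,199.92 × 0.69639 (sell NOK at bid) = HKD 210,365,630.42
HKD 210,365,630.42 ÷ 8.0544 (buy CHF at ask) = CHF 26,118,100.72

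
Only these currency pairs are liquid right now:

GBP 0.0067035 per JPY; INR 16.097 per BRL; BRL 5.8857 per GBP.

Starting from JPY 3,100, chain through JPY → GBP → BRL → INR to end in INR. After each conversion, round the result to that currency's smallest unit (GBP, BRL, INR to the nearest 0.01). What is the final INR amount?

JPY 3,100 × 0.0067035 = GBP 20.78
GBP 20.78 × 5.8857 = BRL 122.30
BRL 122.30 × 16.097 = INR 1,968.66

INR 1,968.66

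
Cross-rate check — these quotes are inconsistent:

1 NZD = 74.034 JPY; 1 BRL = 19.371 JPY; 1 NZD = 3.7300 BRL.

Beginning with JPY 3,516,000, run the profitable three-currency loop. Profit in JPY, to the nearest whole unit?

Profit: JPY 86,626

Profitable loop is JPY → BRL → NZD → JPY:
JPY 3,516,000 ÷ 19.371 = BRL 181,508.44
BRL 181,508.44 ÷ 3.7300 = NZD 48,661.78
NZD 48,661.78 × 74.034 = JPY 3,602,626
Profit = JPY 3,602,626 − JPY 3,516,000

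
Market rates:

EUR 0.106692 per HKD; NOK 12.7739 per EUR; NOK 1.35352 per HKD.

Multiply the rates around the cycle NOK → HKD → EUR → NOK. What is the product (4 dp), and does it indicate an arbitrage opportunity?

Around NOK → HKD → EUR → NOK: 1 ÷ 1.35352 × 0.106692 × 12.7739 = 1.006910
Product > 1; profitable direction is NOK → HKD → EUR → NOK.

1.0069 (arbitrage exists)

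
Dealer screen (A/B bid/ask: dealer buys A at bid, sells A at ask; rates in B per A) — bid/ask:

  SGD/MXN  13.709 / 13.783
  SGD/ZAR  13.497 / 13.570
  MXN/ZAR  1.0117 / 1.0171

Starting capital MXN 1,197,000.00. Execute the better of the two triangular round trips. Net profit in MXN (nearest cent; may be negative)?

Net profit: MXN 26,409.45

Best loop MXN → ZAR → SGD → MXN:
MXN 1,197,000.00 × 1.0117 (sell MXN at bid) = ZAR 1,211,004.90
ZAR 1,211,004.90 ÷ 13.570 (buy SGD at ask) = SGD 89,241.33
SGD 89,241.33 × 13.709 (sell SGD at bid) = MXN 1,223,409.45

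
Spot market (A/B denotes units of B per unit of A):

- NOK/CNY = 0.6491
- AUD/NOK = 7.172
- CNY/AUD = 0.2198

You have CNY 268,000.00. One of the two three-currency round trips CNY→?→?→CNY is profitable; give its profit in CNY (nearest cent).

Profit: CNY 6,229.63

Profitable loop is CNY → AUD → NOK → CNY:
CNY 268,000.00 × 0.2198 = AUD 58,906.40
AUD 58,906.40 × 7.172 = NOK 422,476.70
NOK 422,476.70 × 0.6491 = CNY 274,229.63
Profit = CNY 274,229.63 − CNY 268,000.00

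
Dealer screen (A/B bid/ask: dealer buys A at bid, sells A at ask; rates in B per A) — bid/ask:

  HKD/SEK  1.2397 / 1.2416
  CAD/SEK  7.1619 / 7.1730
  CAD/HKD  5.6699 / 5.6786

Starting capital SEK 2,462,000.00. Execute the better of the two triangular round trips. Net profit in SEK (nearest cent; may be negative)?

Net profit: SEK 38,882.68

Best loop SEK → HKD → CAD → SEK:
SEK 2,462,000.00 ÷ 1.2416 (buy HKD at ask) = HKD 1,982,925.26
HKD 1,982,925.26 ÷ 5.6786 (buy CAD at ask) = CAD 349,192.63
CAD 349,192.63 × 7.1619 (sell CAD at bid) = SEK 2,500,882.68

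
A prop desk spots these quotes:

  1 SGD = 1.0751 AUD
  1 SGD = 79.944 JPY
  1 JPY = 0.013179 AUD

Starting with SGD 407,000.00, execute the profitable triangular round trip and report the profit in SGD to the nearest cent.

Profitable loop is SGD → AUD → JPY → SGD:
SGD 407,000.00 × 1.0751 = AUD 437,565.70
AUD 437,565.70 ÷ 0.013179 = JPY 33,201,738
JPY 33,201,738 ÷ 79.944 = SGD 415,312.44
Profit = SGD 415,312.44 − SGD 407,000.00

Profit: SGD 8,312.44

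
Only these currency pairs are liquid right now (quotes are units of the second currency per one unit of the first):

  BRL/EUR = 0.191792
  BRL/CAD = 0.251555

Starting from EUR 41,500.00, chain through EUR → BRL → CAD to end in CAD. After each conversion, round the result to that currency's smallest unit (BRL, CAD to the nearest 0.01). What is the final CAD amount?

CAD 54,431.53

EUR 41,500.00 ÷ 0.191792 = BRL 216,380.25
BRL 216,380.25 × 0.251555 = CAD 54,431.53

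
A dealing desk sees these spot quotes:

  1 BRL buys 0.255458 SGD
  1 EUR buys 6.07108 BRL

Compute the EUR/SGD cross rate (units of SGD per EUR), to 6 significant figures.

EUR/SGD = 1.55091

1 EUR × 6.07108 = 6.07108 BRL
6.07108 BRL × 0.255458 = 1.55091 SGD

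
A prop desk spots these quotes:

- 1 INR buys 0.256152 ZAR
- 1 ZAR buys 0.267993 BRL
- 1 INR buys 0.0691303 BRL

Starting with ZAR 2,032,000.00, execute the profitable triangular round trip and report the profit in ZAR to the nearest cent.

Profit: ZAR 14,307.72

Profitable loop is ZAR → INR → BRL → ZAR:
ZAR 2,032,000.00 ÷ 0.256152 = INR 7,932,789.91
INR 7,932,789.91 × 0.0691303 = BRL 548,396.15
BRL 548,396.15 ÷ 0.267993 = ZAR 2,046,307.72
Profit = ZAR 2,046,307.72 − ZAR 2,032,000.00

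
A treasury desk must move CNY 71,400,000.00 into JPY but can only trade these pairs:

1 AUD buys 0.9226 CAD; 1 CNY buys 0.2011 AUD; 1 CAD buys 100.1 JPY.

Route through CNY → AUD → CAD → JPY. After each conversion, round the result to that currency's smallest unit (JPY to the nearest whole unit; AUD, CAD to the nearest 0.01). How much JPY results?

CNY 71,400,000.00 × 0.2011 = AUD 14,358,540.00
AUD 14,358,540.00 × 0.9226 = CAD 13,247,189.00
CAD 13,247,189.00 × 100.1 = JPY 1,326,043,619

JPY 1,326,043,619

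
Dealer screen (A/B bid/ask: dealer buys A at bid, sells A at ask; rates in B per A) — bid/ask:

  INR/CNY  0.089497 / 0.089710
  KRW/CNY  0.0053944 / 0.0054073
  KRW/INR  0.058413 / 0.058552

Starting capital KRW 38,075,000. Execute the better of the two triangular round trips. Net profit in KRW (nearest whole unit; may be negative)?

Net profit: KRW 1,027,135

Best loop KRW → CNY → INR → KRW:
KRW 38,075,000 × 0.0053944 (sell KRW at bid) = CNY 205,391.78
CNY 205,391.78 ÷ 0.089710 (buy INR at ask) = INR 2,289,508.19
INR 2,289,508.19 ÷ 0.058552 (buy KRW at ask) = KRW 39,102,135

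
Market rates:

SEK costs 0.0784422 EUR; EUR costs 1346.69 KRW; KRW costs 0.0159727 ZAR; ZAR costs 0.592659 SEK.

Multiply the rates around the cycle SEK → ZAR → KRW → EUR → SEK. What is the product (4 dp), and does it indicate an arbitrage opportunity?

1.0000 (no arbitrage)

Around SEK → ZAR → KRW → EUR → SEK: 1 ÷ 0.592659 ÷ 0.0159727 ÷ 1346.69 ÷ 0.0784422 = 0.999999
Product ≈ 1 (deviation 0.000%, within rounding noise).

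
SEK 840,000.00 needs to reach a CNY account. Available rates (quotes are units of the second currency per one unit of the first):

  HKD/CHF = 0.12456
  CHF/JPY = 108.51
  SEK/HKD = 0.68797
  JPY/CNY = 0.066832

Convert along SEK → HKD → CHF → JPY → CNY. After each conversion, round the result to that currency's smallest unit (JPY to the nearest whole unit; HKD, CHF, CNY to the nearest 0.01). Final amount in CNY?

CNY 522,013.39

SEK 840,000.00 × 0.68797 = HKD 577,894.80
HKD 577,894.80 × 0.12456 = CHF 71,982.58
CHF 71,982.58 × 108.51 = JPY 7,810,830
JPY 7,810,830 × 0.066832 = CNY 522,013.39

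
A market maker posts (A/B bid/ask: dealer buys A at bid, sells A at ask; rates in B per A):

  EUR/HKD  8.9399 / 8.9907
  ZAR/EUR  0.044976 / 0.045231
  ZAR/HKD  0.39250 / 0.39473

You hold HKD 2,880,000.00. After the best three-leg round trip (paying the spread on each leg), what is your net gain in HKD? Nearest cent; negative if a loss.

Net profit: HKD 53,633.41

Best loop HKD → ZAR → EUR → HKD:
HKD 2,880,000.00 ÷ 0.39473 (buy ZAR at ask) = ZAR 7,296,126.47
ZAR 7,296,126.47 × 0.044976 (sell ZAR at bid) = EUR 328,150.58
EUR 328,150.58 × 8.9399 (sell EUR at bid) = HKD 2,933,633.41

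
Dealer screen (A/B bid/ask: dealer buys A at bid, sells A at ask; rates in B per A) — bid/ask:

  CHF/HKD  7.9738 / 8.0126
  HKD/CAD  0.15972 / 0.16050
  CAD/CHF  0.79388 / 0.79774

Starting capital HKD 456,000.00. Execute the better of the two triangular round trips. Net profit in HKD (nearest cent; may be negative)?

Best loop HKD → CAD → CHF → HKD:
HKD 456,000.00 × 0.15972 (sell HKD at bid) = CAD 72,832.32
CAD 72,832.32 × 0.79388 (sell CAD at bid) = CHF 57,820.12
CHF 57,820.12 × 7.9738 (sell CHF at bid) = HKD 461,046.09

Net profit: HKD 5,046.09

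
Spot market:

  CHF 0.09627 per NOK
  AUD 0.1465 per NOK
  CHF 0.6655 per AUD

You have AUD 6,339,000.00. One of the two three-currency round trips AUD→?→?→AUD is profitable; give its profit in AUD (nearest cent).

Profit: AUD 80,710.81

Profitable loop is AUD → CHF → NOK → AUD:
AUD 6,339,000.00 × 0.6655 = CHF 4,218,604.50
CHF 4,218,604.50 ÷ 0.09627 = NOK 43,820,551.57
NOK 43,820,551.57 × 0.1465 = AUD 6,419,710.81
Profit = AUD 6,419,710.81 − AUD 6,339,000.00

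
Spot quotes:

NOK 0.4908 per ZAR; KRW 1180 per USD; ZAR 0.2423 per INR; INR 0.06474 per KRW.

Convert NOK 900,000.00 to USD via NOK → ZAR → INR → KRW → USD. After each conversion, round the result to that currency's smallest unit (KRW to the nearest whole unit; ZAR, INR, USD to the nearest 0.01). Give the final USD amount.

USD 99,067.19

NOK 900,000.00 ÷ 0.4908 = ZAR 1,833,740.83
ZAR 1,833,740.83 ÷ 0.2423 = INR 7,568,059.55
INR 7,568,059.55 ÷ 0.06474 = KRW 116,899,283
KRW 116,899,283 ÷ 1180 = USD 99,067.19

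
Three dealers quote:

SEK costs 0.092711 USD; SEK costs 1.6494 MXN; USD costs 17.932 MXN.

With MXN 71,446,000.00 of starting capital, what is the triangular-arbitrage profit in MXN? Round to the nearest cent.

Profit: MXN 567,169.31

Profitable loop is MXN → SEK → USD → MXN:
MXN 71,446,000.00 ÷ 1.6494 = SEK 43,316,357.46
SEK 43,316,357.46 × 0.092711 = USD 4,015,902.82
USD 4,015,902.82 × 17.932 = MXN 72,013,169.31
Profit = MXN 72,013,169.31 − MXN 71,446,000.00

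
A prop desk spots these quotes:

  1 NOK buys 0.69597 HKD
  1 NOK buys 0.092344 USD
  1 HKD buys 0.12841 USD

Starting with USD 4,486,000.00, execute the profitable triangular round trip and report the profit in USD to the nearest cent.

Profit: USD 149,307.89

Profitable loop is USD → HKD → NOK → USD:
USD 4,486,000.00 ÷ 0.12841 = HKD 34,934,973.91
HKD 34,934,973.91 ÷ 0.69597 = NOK 50,196,091.66
NOK 50,196,091.66 × 0.092344 = USD 4,635,307.89
Profit = USD 4,635,307.89 − USD 4,486,000.00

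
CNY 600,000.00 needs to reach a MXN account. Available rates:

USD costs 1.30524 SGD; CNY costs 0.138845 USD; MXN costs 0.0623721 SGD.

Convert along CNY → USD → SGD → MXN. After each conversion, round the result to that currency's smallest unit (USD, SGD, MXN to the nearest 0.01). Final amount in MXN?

CNY 600,000.00 × 0.138845 = USD 83,307.00
USD 83,307.00 × 1.30524 = SGD 108,735.63
SGD 108,735.63 ÷ 0.0623721 = MXN 1,743,337.65

MXN 1,743,337.65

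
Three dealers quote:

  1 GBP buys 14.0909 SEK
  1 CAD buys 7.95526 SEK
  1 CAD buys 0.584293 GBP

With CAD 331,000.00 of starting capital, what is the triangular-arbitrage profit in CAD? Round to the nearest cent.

Profit: CAD 11,565.03

Profitable loop is CAD → GBP → SEK → CAD:
CAD 331,000.00 × 0.584293 = GBP 193,400.98
GBP 193,400.98 × 14.0909 = SEK 2,725,193.91
SEK 2,725,193.91 ÷ 7.95526 = CAD 342,565.03
Profit = CAD 342,565.03 − CAD 331,000.00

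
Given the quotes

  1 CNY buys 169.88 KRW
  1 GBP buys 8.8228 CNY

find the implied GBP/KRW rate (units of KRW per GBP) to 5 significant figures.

1 GBP × 8.8228 = 8.8228 CNY
8.8228 CNY × 169.88 = 1498.82 KRW

GBP/KRW = 1498.8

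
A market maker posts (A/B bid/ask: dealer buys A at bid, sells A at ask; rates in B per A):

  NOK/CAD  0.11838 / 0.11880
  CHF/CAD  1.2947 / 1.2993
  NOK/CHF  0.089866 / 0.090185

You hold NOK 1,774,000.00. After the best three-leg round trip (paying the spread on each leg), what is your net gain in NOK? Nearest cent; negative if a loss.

Best loop NOK → CAD → CHF → NOK:
NOK 1,774,000.00 × 0.11838 (sell NOK at bid) = CAD 210,006.12
CAD 210,006.12 ÷ 1.2993 (buy CHF at ask) = CHF 161,630.20
CHF 161,630.20 ÷ 0.090185 (buy NOK at ask) = NOK 1,792,207.14

Net profit: NOK 18,207.14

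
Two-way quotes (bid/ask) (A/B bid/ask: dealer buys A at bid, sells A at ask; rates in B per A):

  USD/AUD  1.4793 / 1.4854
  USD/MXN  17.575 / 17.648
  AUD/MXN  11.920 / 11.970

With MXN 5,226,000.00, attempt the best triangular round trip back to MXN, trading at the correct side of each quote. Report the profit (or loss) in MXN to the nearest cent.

Net result: MXN -4,366.06 (no profitable arbitrage after spreads)

Best loop MXN → USD → AUD → MXN:
MXN 5,226,000.00 ÷ 17.648 (buy USD at ask) = USD 296,124.21
USD 296,124.21 × 1.4793 (sell USD at bid) = AUD 438,056.54
AUD 438,056.54 × 11.920 (sell AUD at bid) = MXN 5,221,633.94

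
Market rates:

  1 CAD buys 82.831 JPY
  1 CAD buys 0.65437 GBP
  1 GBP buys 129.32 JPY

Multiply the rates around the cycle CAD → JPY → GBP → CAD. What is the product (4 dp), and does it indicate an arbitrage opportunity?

0.9788 (arbitrage exists)

Around CAD → JPY → GBP → CAD: 1 × 82.831 ÷ 129.32 ÷ 0.65437 = 0.978822
Product < 1; profitable direction is CAD → GBP → JPY → CAD.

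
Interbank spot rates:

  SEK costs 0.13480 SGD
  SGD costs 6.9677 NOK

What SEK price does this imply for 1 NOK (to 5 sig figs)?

1 NOK ÷ 6.9677 = 0.143519 SGD
0.143519 SGD ÷ 0.13480 = 1.06468 SEK

NOK/SEK = 1.0647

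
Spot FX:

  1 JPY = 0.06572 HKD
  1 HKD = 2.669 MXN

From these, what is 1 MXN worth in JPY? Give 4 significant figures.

MXN/JPY = 5.701

1 MXN ÷ 2.669 = 0.374672 HKD
0.374672 HKD ÷ 0.06572 = 5.70104 JPY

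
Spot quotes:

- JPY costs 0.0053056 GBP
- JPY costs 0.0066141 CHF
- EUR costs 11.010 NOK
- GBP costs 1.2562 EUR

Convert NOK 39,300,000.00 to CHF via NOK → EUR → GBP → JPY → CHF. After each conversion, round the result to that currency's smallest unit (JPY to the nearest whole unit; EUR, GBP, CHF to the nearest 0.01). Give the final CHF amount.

CHF 3,542,278.43

NOK 39,300,000.00 ÷ 11.010 = EUR 3,569,482.29
EUR 3,569,482.29 ÷ 1.2562 = GBP 2,841,492.03
GBP 2,841,492.03 ÷ 0.0053056 = JPY 535,564,692
JPY 535,564,692 × 0.0066141 = CHF 3,542,278.43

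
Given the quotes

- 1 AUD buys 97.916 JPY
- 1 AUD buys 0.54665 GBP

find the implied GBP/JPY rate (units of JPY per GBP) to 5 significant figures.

GBP/JPY = 179.12

1 GBP ÷ 0.54665 = 1.82932 AUD
1.82932 AUD × 97.916 = 179.12 JPY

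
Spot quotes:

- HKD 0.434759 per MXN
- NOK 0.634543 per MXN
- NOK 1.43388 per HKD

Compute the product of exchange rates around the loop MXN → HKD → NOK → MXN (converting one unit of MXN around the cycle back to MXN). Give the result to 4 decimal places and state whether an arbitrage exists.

Around MXN → HKD → NOK → MXN: 1 × 0.434759 × 1.43388 ÷ 0.634543 = 0.982427
Product < 1; profitable direction is MXN → NOK → HKD → MXN.

0.9824 (arbitrage exists)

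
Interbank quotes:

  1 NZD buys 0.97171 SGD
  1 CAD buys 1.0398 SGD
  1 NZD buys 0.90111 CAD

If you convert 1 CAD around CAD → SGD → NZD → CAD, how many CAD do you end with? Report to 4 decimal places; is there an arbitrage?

Around CAD → SGD → NZD → CAD: 1 × 1.0398 ÷ 0.97171 × 0.90111 = 0.964253
Product < 1; profitable direction is CAD → NZD → SGD → CAD.

0.9643 (arbitrage exists)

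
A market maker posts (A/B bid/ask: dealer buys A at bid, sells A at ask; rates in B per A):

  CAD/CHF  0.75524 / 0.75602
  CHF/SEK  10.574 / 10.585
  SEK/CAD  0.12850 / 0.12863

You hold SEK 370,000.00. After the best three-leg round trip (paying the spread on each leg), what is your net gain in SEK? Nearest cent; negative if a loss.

Net profit: SEK 9,689.98

Best loop SEK → CAD → CHF → SEK:
SEK 370,000.00 × 0.12850 (sell SEK at bid) = CAD 47,545.00
CAD 47,545.00 × 0.75524 (sell CAD at bid) = CHF 35,907.89
CHF 35,907.89 × 10.574 (sell CHF at bid) = SEK 379,689.98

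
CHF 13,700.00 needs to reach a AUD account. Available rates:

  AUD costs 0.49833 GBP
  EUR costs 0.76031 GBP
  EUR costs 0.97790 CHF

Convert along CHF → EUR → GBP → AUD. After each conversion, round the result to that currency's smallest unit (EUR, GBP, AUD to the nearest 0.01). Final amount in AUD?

AUD 21,374.69

CHF 13,700.00 ÷ 0.97790 = EUR 14,009.61
EUR 14,009.61 × 0.76031 = GBP 10,651.65
GBP 10,651.65 ÷ 0.49833 = AUD 21,374.69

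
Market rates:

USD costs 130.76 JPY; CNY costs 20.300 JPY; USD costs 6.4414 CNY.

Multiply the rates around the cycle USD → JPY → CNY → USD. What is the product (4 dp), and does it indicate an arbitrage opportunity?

1.0000 (no arbitrage)

Around USD → JPY → CNY → USD: 1 × 130.76 ÷ 20.300 ÷ 6.4414 = 0.999997
Product ≈ 1 (deviation 0.000%, within rounding noise).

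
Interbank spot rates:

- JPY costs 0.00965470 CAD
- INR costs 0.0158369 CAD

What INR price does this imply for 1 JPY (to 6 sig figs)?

JPY/INR = 0.609633

1 JPY × 0.00965470 = 0.0096547 CAD
0.0096547 CAD ÷ 0.0158369 = 0.609633 INR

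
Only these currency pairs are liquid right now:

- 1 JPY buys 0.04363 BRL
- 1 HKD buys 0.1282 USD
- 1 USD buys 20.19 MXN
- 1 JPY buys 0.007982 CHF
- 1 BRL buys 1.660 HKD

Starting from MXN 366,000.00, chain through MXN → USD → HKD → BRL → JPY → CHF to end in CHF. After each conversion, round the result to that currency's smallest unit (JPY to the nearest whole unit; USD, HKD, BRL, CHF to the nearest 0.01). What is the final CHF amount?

MXN 366,000.00 ÷ 20.19 = USD 18,127.79
USD 18,127.79 ÷ 0.1282 = HKD 141,402.42
HKD 141,402.42 ÷ 1.660 = BRL 85,182.18
BRL 85,182.18 ÷ 0.04363 = JPY 1,952,376
JPY 1,952,376 × 0.007982 = CHF 15,583.87

CHF 15,583.87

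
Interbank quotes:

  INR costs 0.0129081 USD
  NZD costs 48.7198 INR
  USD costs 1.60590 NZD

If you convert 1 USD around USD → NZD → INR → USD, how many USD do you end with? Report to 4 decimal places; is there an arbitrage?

Around USD → NZD → INR → USD: 1 × 1.60590 × 48.7198 × 0.0129081 = 1.009918
Product > 1; profitable direction is USD → NZD → INR → USD.

1.0099 (arbitrage exists)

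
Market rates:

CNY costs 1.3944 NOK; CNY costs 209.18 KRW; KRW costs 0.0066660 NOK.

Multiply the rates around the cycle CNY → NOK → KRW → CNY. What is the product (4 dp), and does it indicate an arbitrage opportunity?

Around CNY → NOK → KRW → CNY: 1 × 1.3944 ÷ 0.0066660 ÷ 209.18 = 1.000004
Product ≈ 1 (deviation 0.000%, within rounding noise).

1.0000 (no arbitrage)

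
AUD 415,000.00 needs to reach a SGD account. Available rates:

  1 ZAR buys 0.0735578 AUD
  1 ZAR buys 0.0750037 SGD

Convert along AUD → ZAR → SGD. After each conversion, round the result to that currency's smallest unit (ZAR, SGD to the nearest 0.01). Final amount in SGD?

AUD 415,000.00 ÷ 0.0735578 = ZAR 5,641,821.81
ZAR 5,641,821.81 × 0.0750037 = SGD 423,157.51

SGD 423,157.51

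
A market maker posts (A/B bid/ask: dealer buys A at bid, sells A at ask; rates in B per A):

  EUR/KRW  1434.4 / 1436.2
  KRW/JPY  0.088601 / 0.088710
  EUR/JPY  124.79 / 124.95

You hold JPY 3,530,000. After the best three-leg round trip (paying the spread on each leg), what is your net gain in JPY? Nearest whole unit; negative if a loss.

Best loop JPY → EUR → KRW → JPY:
JPY 3,530,000 ÷ 124.95 (buy EUR at ask) = EUR 28,251.30
EUR 28,251.30 × 1434.4 (sell EUR at bid) = KRW 40,523,665
KRW 40,523,665 × 0.088601 (sell KRW at bid) = JPY 3,590,437

Net profit: JPY 60,437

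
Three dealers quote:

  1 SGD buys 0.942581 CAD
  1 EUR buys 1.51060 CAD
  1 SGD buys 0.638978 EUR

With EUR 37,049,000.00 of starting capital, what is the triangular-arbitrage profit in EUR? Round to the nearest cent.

Profit: EUR 890,639.08

Profitable loop is EUR → CAD → SGD → EUR:
EUR 37,049,000.00 × 1.51060 = CAD 55,966,219.40
CAD 55,966,219.40 ÷ 0.942581 = SGD 59,375,501.31
SGD 59,375,501.31 × 0.638978 = EUR 37,939,639.08
Profit = EUR 37,939,639.08 − EUR 37,049,000.00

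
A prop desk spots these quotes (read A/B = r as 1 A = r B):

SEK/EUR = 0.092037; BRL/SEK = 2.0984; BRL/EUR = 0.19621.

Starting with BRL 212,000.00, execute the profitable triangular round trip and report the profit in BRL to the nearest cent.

Profitable loop is BRL → EUR → SEK → BRL:
BRL 212,000.00 × 0.19621 = EUR 41,596.52
EUR 41,596.52 ÷ 0.092037 = SEK 451,954.32
SEK 451,954.32 ÷ 2.0984 = BRL 215,380.44
Profit = BRL 215,380.44 − BRL 212,000.00

Profit: BRL 3,380.44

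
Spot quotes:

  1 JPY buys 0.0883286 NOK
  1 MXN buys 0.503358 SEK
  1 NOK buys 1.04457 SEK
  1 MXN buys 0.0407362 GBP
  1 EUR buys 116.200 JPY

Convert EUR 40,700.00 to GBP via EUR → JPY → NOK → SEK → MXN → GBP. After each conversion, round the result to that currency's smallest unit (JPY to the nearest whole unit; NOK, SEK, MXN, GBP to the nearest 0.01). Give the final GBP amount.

GBP 35,313.68

EUR 40,700.00 × 116.200 = JPY 4,729,340
JPY 4,729,340 × 0.0883286 = NOK 417,735.98
NOK 417,735.98 × 1.04457 = SEK 436,354.47
SEK 436,354.47 ÷ 0.503358 = MXN 866,886.93
MXN 866,886.93 × 0.0407362 = GBP 35,313.68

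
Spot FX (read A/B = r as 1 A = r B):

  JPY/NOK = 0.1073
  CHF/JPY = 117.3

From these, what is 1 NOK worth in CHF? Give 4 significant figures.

NOK/CHF = 0.07945

1 NOK ÷ 0.1073 = 9.31966 JPY
9.31966 JPY ÷ 117.3 = 0.0794515 CHF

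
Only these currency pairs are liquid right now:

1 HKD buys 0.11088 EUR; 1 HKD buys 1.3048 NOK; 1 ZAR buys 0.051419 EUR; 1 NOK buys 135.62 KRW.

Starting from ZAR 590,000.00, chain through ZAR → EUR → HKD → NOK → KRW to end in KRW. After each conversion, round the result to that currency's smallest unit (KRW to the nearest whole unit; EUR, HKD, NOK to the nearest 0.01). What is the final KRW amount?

ZAR 590,000.00 × 0.051419 = EUR 30,337.21
EUR 30,337.21 ÷ 0.11088 = HKD 273,603.99
HKD 273,603.99 × 1.3048 = NOK 356,998.49
NOK 356,998.49 × 135.62 = KRW 48,416,135

KRW 48,416,135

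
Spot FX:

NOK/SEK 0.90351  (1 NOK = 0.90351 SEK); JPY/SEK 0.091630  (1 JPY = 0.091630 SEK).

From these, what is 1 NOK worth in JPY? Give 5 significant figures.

NOK/JPY = 9.8604

1 NOK × 0.90351 = 0.90351 SEK
0.90351 SEK ÷ 0.091630 = 9.86042 JPY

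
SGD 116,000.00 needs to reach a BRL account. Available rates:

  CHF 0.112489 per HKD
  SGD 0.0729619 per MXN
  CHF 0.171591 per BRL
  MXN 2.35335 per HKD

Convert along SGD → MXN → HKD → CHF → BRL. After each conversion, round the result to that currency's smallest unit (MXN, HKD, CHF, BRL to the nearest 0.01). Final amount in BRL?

BRL 442,884.88

SGD 116,000.00 ÷ 0.0729619 = MXN 1,589,870.88
MXN 1,589,870.88 ÷ 2.35335 = HKD 675,577.74
HKD 675,577.74 × 0.112489 = CHF 75,995.06
CHF 75,995.06 ÷ 0.171591 = BRL 442,884.88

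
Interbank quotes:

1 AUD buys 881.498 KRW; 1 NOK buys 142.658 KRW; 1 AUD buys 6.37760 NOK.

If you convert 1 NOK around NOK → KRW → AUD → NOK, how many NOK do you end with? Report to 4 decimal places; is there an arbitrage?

1.0321 (arbitrage exists)

Around NOK → KRW → AUD → NOK: 1 × 142.658 ÷ 881.498 × 6.37760 = 1.032124
Product > 1; profitable direction is NOK → KRW → AUD → NOK.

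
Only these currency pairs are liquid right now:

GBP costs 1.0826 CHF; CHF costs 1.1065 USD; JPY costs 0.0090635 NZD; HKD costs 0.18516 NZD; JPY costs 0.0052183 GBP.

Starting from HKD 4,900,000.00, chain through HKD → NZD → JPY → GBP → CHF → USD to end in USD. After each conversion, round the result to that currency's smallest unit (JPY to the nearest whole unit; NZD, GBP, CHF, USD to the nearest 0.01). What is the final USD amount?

HKD 4,900,000.00 × 0.18516 = NZD 907,284.00
NZD 907,284.00 ÷ 0.0090635 = JPY 100,103,051
JPY 100,103,051 × 0.0052183 = GBP 522,367.75
GBP 522,367.75 × 1.0826 = CHF 565,515.33
CHF 565,515.33 × 1.1065 = USD 625,742.71

USD 625,742.71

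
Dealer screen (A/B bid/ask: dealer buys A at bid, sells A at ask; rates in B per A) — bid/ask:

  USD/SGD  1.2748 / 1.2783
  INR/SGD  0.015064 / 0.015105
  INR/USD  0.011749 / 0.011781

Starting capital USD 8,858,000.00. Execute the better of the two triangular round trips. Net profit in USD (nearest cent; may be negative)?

Best loop USD → INR → SGD → USD:
USD 8,858,000.00 ÷ 0.011781 (buy INR at ask) = INR 751,888,634.24
INR 751,888,634.24 × 0.015064 (sell INR at bid) = SGD 11,326,450.39
SGD 11,326,450.39 ÷ 1.2783 (buy USD at ask) = USD 8,860,557.29

Net profit: USD 2,557.29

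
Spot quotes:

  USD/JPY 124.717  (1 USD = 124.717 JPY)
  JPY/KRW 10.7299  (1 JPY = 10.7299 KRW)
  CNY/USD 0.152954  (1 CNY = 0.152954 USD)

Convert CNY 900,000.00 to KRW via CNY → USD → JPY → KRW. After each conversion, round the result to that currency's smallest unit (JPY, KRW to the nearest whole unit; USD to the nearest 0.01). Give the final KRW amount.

CNY 900,000.00 × 0.152954 = USD 137,658.60
USD 137,658.60 × 124.717 = JPY 17,168,368
JPY 17,168,368 × 10.7299 = KRW 184,214,872

KRW 184,214,872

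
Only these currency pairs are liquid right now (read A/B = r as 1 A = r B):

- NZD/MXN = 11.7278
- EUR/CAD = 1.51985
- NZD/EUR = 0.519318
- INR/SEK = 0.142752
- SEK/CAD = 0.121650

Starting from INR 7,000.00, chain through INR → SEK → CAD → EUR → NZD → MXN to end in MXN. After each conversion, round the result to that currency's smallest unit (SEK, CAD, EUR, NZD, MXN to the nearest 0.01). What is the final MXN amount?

MXN 1,806.20

INR 7,000.00 × 0.142752 = SEK 999.26
SEK 999.26 × 0.121650 = CAD 121.56
CAD 121.56 ÷ 1.51985 = EUR 79.98
EUR 79.98 ÷ 0.519318 = NZD 154.01
NZD 154.01 × 11.7278 = MXN 1,806.20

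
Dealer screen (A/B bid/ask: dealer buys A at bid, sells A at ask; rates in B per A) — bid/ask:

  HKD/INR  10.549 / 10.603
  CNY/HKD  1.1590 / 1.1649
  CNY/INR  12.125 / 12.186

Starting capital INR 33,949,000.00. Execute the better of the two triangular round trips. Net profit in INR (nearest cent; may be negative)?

Best loop INR → CNY → HKD → INR:
INR 33,949,000.00 ÷ 12.186 (buy CNY at ask) = CNY 2,785,901.85
CNY 2,785,901.85 × 1.1590 (sell CNY at bid) = HKD 3,228,860.25
HKD 3,228,860.25 × 10.549 (sell HKD at bid) = INR 34,061,246.77

Net profit: INR 112,246.77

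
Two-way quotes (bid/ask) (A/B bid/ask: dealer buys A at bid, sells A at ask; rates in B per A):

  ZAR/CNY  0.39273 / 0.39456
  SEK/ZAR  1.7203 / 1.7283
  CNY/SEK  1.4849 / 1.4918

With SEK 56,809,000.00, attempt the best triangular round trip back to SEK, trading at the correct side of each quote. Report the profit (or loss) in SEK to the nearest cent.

Net profit: SEK 182,832.15

Best loop SEK → ZAR → CNY → SEK:
SEK 56,809,000.00 × 1.7203 (sell SEK at bid) = ZAR 97,728,522.70
ZAR 97,728,522.70 × 0.39273 (sell ZAR at bid) = CNY 38,380,922.72
CNY 38,380,922.72 × 1.4849 (sell CNY at bid) = SEK 56,991,832.15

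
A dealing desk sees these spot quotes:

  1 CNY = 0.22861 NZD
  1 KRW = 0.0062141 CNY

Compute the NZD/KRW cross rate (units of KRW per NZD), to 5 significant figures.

NZD/KRW = 703.93

1 NZD ÷ 0.22861 = 4.37426 CNY
4.37426 CNY ÷ 0.0062141 = 703.925 KRW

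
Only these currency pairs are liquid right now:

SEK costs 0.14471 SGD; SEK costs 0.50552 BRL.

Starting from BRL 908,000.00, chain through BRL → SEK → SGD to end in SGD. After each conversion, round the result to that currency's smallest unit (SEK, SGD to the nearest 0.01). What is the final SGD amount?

SGD 259,923.80

BRL 908,000.00 ÷ 0.50552 = SEK 1,796,170.28
SEK 1,796,170.28 × 0.14471 = SGD 259,923.80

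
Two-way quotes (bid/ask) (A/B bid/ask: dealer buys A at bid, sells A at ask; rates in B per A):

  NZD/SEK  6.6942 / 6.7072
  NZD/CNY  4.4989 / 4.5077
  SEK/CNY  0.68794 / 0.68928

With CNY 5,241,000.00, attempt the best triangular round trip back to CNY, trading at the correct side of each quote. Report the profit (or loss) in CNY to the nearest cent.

Best loop CNY → NZD → SEK → CNY:
CNY 5,241,000.00 ÷ 4.5077 (buy NZD at ask) = NZD 1,162,677.20
NZD 1,162,677.20 × 6.6942 (sell NZD at bid) = SEK 7,783,193.69
SEK 7,783,193.69 × 0.68794 (sell SEK at bid) = CNY 5,354,370.27

Net profit: CNY 113,370.27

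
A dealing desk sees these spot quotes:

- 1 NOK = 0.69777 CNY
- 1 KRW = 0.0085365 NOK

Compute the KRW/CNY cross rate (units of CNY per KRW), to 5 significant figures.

1 KRW × 0.0085365 = 0.0085365 NOK
0.0085365 NOK × 0.69777 = 0.00595651 CNY

KRW/CNY = 0.0059565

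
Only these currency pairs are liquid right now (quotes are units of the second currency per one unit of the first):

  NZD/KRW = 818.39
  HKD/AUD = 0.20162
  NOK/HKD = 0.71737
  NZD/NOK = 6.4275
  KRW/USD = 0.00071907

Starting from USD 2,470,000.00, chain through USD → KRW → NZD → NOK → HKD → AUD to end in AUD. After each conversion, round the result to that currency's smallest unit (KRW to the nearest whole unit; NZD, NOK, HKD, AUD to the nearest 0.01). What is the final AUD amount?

USD 2,470,000.00 ÷ 0.00071907 = KRW 3,434,992,421
KRW 3,434,992,421 ÷ 818.39 = NZD 4,197,256.10
NZD 4,197,256.10 × 6.4275 = NOK 26,977,863.58
NOK 26,977,863.58 × 0.71737 = HKD 19,353,110.00
HKD 19,353,110.00 × 0.20162 = AUD 3,901,974.04

AUD 3,901,974.04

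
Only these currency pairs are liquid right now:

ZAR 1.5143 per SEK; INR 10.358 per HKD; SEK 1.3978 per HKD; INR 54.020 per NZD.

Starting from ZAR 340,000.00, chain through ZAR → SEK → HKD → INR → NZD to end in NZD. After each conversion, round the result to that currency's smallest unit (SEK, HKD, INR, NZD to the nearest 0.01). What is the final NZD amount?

ZAR 340,000.00 ÷ 1.5143 = SEK 224,526.18
SEK 224,526.18 ÷ 1.3978 = HKD 160,628.26
HKD 160,628.26 × 10.358 = INR 1,663,787.52
INR 1,663,787.52 ÷ 54.020 = NZD 30,799.47

NZD 30,799.47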